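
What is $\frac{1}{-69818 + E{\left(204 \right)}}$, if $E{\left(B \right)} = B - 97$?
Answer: $- \frac{1}{69711} \approx -1.4345 \cdot 10^{-5}$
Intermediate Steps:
$E{\left(B \right)} = -97 + B$ ($E{\left(B \right)} = B - 97 = -97 + B$)
$\frac{1}{-69818 + E{\left(204 \right)}} = \frac{1}{-69818 + \left(-97 + 204\right)} = \frac{1}{-69818 + 107} = \frac{1}{-69711} = - \frac{1}{69711}$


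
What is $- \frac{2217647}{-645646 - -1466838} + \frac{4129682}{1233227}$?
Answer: $\frac{656399664075}{1012716146584} \approx 0.64816$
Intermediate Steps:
$- \frac{2217647}{-645646 - -1466838} + \frac{4129682}{1233227} = - \frac{2217647}{-645646 + 1466838} + 4129682 \cdot \frac{1}{1233227} = - \frac{2217647}{821192} + \frac{4129682}{1233227} = \frac{656399664075}{1012716146584}$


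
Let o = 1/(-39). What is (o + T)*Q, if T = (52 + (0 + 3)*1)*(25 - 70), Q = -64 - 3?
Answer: 6467242/39 ≈ 1.6583e+5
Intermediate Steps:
Q = -67
T = -2475 (T = (52 + 3*1)*(-45) = (52 + 3)*(-45) = 55*(-45) = -2475)
o = -1/39 ≈ -0.025641
(o + T)*Q = (-1/39 - 2475)*(-67) = -96526/39*(-67) = 6467242/39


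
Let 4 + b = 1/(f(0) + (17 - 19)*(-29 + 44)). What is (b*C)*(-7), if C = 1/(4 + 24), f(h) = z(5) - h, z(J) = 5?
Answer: 101/100 ≈ 1.0100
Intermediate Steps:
f(h) = 5 - h
b = -101/25 (b = -4 + 1/((5 - 1*0) + (17 - 19)*(-29 + 44)) = -4 + 1/((5 + 0) - 2*15) = -4 + 1/(5 - 30) = -4 + 1/(-25) = -4 - 1/25 = -101/25 ≈ -4.0400)
C = 1/28 ≈ 0.035714
(b*C)*(-7) = -101/25*1/28*(-7) = -101/700*(-7) = 101/100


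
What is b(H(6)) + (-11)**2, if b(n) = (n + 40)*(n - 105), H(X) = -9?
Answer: -3413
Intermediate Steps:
b(n) = (-105 + n)*(40 + n) (b(n) = (40 + n)*(-105 + n) = (-105 + n)*(40 + n))
b(H(6)) + (-11)**2 = (-4200 + (-9)**2 - 65*(-9)) + (-11)**2 = (-4200 + 81 + 585) + 121 = -3534 + 121 = -3413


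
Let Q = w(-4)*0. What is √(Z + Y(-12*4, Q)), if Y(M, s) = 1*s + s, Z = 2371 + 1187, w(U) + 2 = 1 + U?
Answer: √3558 ≈ 59.649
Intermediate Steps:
w(U) = -1 + U (w(U) = -2 + (1 + U) = -1 + U)
Z = 3558
Q = 0 (Q = (-1 - 4)*0 = -5*0 = 0)
Y(M, s) = 2*s (Y(M, s) = s + s = 2*s)
√(Z + Y(-12*4, Q)) = √(3558 + 2*0) = √(3558 + 0) = √3558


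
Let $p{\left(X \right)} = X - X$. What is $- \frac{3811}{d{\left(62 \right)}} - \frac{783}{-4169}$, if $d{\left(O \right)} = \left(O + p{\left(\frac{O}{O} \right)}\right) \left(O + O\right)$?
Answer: $- \frac{9868355}{32051272} \approx -0.30789$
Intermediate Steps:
$p{\left(X \right)} = 0$
$d{\left(O \right)} = 2 O^{2}$ ($d{\left(O \right)} = \left(O + 0\right) \left(O + O\right) = O 2 O = 2 O^{2}$)
$- \frac{3811}{d{\left(62 \right)}} - \frac{783}{-4169} = - \frac{3811}{2 \cdot 62^{2}} - \frac{783}{-4169} = - \frac{3811}{2 \cdot 3844} - - \frac{783}{4169} = - \frac{3811}{7688} + \frac{783}{4169} = - \frac{9868355}{32051272}$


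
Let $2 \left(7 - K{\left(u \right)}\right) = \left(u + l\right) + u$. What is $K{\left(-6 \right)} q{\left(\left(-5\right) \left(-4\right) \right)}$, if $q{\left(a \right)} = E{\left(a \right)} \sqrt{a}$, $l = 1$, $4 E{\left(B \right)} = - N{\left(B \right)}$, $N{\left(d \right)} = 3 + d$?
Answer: $- \frac{575 \sqrt{5}}{4} \approx -321.43$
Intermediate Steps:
$E{\left(B \right)} = - \frac{3}{4} - \frac{B}{4}$ ($E{\left(B \right)} = \frac{\left(-1\right) \left(3 + B\right)}{4} = \frac{-3 - B}{4} = - \frac{3}{4} - \frac{B}{4}$)
$q{\left(a \right)} = \sqrt{a} \left(- \frac{3}{4} - \frac{a}{4}\right)$ ($q{\left(a \right)} = \left(- \frac{3}{4} - \frac{a}{4}\right) \sqrt{a} = \sqrt{a} \left(- \frac{3}{4} - \frac{a}{4}\right)$)
$K{\left(u \right)} = \frac{13}{2} - u$ ($K{\left(u \right)} = 7 - \frac{\left(u + 1\right) + u}{2} = 7 - \frac{\left(1 + u\right) + u}{2} = 7 - \frac{1 + 2 u}{2} = 7 - \left(\frac{1}{2} + u\right) = \frac{13}{2} - u$)
$K{\left(-6 \right)} q{\left(\left(-5\right) \left(-4\right) \right)} = \left(\frac{13}{2} - -6\right) \frac{\sqrt{\left(-5\right) \left(-4\right)} \left(-3 - \left(-5\right) \left(-4\right)\right)}{4} = \left(\frac{13}{2} + 6\right) \frac{\sqrt{20} \left(-3 - 20\right)}{4} = \frac{25 \frac{2 \sqrt{5} \left(-3 - 20\right)}{4}}{2} = \frac{25 \cdot \frac{1}{4} \cdot 2 \sqrt{5} \left(-23\right)}{2} = \frac{25 \left(- \frac{23 \sqrt{5}}{2}\right)}{2} = - \frac{575 \sqrt{5}}{4}$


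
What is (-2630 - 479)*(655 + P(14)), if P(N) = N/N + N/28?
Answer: -4082117/2 ≈ -2.0411e+6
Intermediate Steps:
P(N) = 1 + N/28 (P(N) = 1 + N*(1/28) = 1 + N/28)
(-2630 - 479)*(655 + P(14)) = (-2630 - 479)*(655 + (1 + (1/28)*14)) = -3109*(655 + (1 + ½)) = -3109*(655 + 3/2) = -3109*1313/2 = -4082117/2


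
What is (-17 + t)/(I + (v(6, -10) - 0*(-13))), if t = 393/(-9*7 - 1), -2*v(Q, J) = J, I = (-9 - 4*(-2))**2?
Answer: -1481/384 ≈ -3.8568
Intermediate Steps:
I = 1 (I = (-9 + 8)**2 = (-1)**2 = 1)
v(Q, J) = -J/2
t = -393/64 (t = 393/(-63 - 1) = 393/(-64) = 393*(-1/64) = -393/64 ≈ -6.1406)
(-17 + t)/(I + (v(6, -10) - 0*(-13))) = (-17 - 393/64)/(1 + (-1/2*(-10) - 0*(-13))) = -1481/(64*(1 + (5 - 1*0))) = -1481/(64*(1 + (5 + 0))) = -1481/(64*(1 + 5)) = -1481/64/6 = -1481/64*1/6 = -1481/384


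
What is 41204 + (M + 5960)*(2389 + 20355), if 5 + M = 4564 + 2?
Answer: 239330828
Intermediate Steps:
M = 4561 (M = -5 + (4564 + 2) = -5 + 4566 = 4561)
41204 + (M + 5960)*(2389 + 20355) = 41204 + (4561 + 5960)*(2389 + 20355) = 41204 + 10521*22744 = 41204 + 239289624 = 239330828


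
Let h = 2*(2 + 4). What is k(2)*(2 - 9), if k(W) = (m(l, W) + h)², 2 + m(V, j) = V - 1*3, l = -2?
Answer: -175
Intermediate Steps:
m(V, j) = -5 + V (m(V, j) = -2 + (V - 1*3) = -2 + (V - 3) = -2 + (-3 + V) = -5 + V)
h = 12 (h = 2*6 = 12)
k(W) = 25 (k(W) = ((-5 - 2) + 12)² = (-7 + 12)² = 5² = 25)
k(2)*(2 - 9) = 25*(2 - 9) = 25*(-7) = -175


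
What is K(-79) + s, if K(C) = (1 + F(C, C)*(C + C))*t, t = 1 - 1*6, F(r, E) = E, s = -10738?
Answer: -73153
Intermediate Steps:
t = -5 (t = 1 - 6 = -5)
K(C) = -5 - 10*C**2 (K(C) = (1 + C*(C + C))*(-5) = (1 + C*(2*C))*(-5) = (1 + 2*C**2)*(-5) = -5 - 10*C**2)
K(-79) + s = (-5 - 10*(-79)**2) - 10738 = (-5 - 10*6241) - 10738 = (-5 - 62410) - 10738 = -62415 - 10738 = -73153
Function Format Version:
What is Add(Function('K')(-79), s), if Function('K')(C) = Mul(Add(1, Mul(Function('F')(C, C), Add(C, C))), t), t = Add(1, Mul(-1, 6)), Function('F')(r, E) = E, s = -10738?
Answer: -73153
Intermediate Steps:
t = -5 (t = Add(1, -6) = -5)
Function('K')(C) = Add(-5, Mul(-10, Pow(C, 2))) (Function('K')(C) = Mul(Add(1, Mul(C, Add(C, C))), -5) = Mul(Add(1, Mul(C, Mul(2, C))), -5) = Mul(Add(1, Mul(2, Pow(C, 2))), -5) = Add(-5, Mul(-10, Pow(C, 2))))
Add(Function('K')(-79), s) = Add(Add(-5, Mul(-10, Pow(-79, 2))), -10738) = Add(Add(-5, Mul(-10, 6241)), -10738) = Add(Add(-5, -62410), -10738) = Add(-62415, -10738) = -73153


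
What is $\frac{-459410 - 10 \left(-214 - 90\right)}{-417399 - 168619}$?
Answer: $\frac{228185}{293009} \approx 0.77876$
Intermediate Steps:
$\frac{-459410 - 10 \left(-214 - 90\right)}{-417399 - 168619} = \frac{-459410 - 10 \left(-214 - 90\right)}{-586018} = \left(-459410 - 10 \left(-214 - 90\right)\right) \left(- \frac{1}{586018}\right) = \left(-459410 - -3040\right) \left(- \frac{1}{586018}\right) = \left(-459410 + 3040\right) \left(- \frac{1}{586018}\right) = \left(-456370\right) \left(- \frac{1}{586018}\right) = \frac{228185}{293009}$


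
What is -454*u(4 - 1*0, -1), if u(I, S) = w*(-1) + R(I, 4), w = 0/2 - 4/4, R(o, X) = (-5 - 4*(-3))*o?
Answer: -13166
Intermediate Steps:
R(o, X) = 7*o (R(o, X) = (-5 + 12)*o = 7*o)
w = -1 (w = 0*(½) - 4*¼ = 0 - 1 = -1)
u(I, S) = 1 + 7*I (u(I, S) = -1*(-1) + 7*I = 1 + 7*I)
-454*u(4 - 1*0, -1) = -454*(1 + 7*(4 - 1*0)) = -454*(1 + 7*(4 + 0)) = -454*(1 + 7*4) = -454*(1 + 28) = -454*29 = -13166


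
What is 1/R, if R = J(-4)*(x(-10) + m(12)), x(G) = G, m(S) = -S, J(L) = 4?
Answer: -1/88 ≈ -0.011364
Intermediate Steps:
R = -88 (R = 4*(-10 - 1*12) = 4*(-10 - 12) = 4*(-22) = -88)
1/R = 1/(-88) = -1/88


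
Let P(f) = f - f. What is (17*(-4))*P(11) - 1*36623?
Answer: -36623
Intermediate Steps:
P(f) = 0
(17*(-4))*P(11) - 1*36623 = (17*(-4))*0 - 1*36623 = -68*0 - 36623 = 0 - 36623 = -36623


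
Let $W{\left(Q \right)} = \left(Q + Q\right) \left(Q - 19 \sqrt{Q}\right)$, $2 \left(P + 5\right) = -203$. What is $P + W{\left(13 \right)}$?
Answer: $\frac{463}{2} - 494 \sqrt{13} \approx -1549.6$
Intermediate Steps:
$P = - \frac{213}{2}$ ($P = -5 + \frac{1}{2} \left(-203\right) = -5 - \frac{203}{2} = - \frac{213}{2} \approx -106.5$)
$W{\left(Q \right)} = 2 Q \left(Q - 19 \sqrt{Q}\right)$
$P + W{\left(13 \right)} = - \frac{213}{2} + \left(- 38 \cdot 13^{\frac{3}{2}} + 2 \cdot 13^{2}\right) = - \frac{213}{2} + \left(- 38 \cdot 13 \sqrt{13} + 2 \cdot 169\right) = - \frac{213}{2} + \left(- 494 \sqrt{13} + 338\right) = - \frac{213}{2} + \left(338 - 494 \sqrt{13}\right) = \frac{463}{2} - 494 \sqrt{13}$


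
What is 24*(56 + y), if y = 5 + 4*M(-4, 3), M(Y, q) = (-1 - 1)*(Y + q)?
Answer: 1656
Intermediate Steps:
M(Y, q) = -2*Y - 2*q (M(Y, q) = -2*(Y + q) = -2*Y - 2*q)
y = 13 (y = 5 + 4*(-2*(-4) - 2*3) = 5 + 4*(8 - 6) = 5 + 4*2 = 5 + 8 = 13)
24*(56 + y) = 24*(56 + 13) = 24*69 = 1656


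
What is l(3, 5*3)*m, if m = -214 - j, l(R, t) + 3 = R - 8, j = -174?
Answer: 320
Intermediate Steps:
l(R, t) = -11 + R (l(R, t) = -3 + (R - 8) = -3 + (-8 + R) = -11 + R)
m = -40 (m = -214 - 1*(-174) = -214 + 174 = -40)
l(3, 5*3)*m = (-11 + 3)*(-40) = -8*(-40) = 320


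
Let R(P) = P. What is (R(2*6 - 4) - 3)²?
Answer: 25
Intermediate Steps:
(R(2*6 - 4) - 3)² = ((2*6 - 4) - 3)² = ((12 - 4) - 3)² = (8 - 3)² = 5² = 25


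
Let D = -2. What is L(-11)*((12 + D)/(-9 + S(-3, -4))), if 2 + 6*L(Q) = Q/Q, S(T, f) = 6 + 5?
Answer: -5/6 ≈ -0.83333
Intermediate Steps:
S(T, f) = 11
L(Q) = -1/6 (L(Q) = -1/3 + (Q/Q)/6 = -1/3 + (1/6)*1 = -1/3 + 1/6 = -1/6)
L(-11)*((12 + D)/(-9 + S(-3, -4))) = -(12 - 2)/(6*(-9 + 11)) = -5/(3*2) = -1/6*5 = -5/6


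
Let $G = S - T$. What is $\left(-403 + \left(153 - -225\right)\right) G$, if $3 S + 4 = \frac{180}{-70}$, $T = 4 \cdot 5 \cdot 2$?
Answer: $\frac{22150}{21} \approx 1054.8$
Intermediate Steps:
$T = 40$ ($T = 20 \cdot 2 = 40$)
$S = - \frac{46}{21}$ ($S = - \frac{4}{3} + \frac{180 \frac{1}{-70}}{3} = - \frac{4}{3} + \frac{180 \left(- \frac{1}{70}\right)}{3} = - \frac{4}{3} + \frac{1}{3} \left(- \frac{18}{7}\right) = - \frac{4}{3} - \frac{6}{7} = - \frac{46}{21} \approx -2.1905$)
$G = - \frac{886}{21}$ ($G = - \frac{46}{21} - 40 = - \frac{886}{21} \approx -42.19$)
$\left(-403 + \left(153 - -225\right)\right) G = \left(-403 + \left(153 - -225\right)\right) \left(- \frac{886}{21}\right) = \left(-403 + \left(153 + 225\right)\right) \left(- \frac{886}{21}\right) = \left(-403 + 378\right) \left(- \frac{886}{21}\right) = \left(-25\right) \left(- \frac{886}{21}\right) = \frac{22150}{21}$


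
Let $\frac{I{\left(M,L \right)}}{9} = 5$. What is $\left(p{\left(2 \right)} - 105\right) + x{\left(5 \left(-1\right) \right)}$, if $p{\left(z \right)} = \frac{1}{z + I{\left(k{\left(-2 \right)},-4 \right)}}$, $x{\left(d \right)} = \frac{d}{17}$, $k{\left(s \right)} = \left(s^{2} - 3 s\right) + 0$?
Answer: $- \frac{84113}{799} \approx -105.27$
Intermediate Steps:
$k{\left(s \right)} = s^{2} - 3 s$
$x{\left(d \right)} = \frac{d}{17}$ ($x{\left(d \right)} = d \frac{1}{17} = \frac{d}{17}$)
$I{\left(M,L \right)} = 45$ ($I{\left(M,L \right)} = 9 \cdot 5 = 45$)
$p{\left(z \right)} = \frac{1}{45 + z}$ ($p{\left(z \right)} = \frac{1}{z + 45} = \frac{1}{45 + z}$)
$\left(p{\left(2 \right)} - 105\right) + x{\left(5 \left(-1\right) \right)} = \left(\frac{1}{45 + 2} - 105\right) + \frac{5 \left(-1\right)}{17} = \left(\frac{1}{47} - 105\right) + \frac{1}{17} \left(-5\right) = \left(\frac{1}{47} - 105\right) - \frac{5}{17} = - \frac{4934}{47} - \frac{5}{17} = - \frac{84113}{799}$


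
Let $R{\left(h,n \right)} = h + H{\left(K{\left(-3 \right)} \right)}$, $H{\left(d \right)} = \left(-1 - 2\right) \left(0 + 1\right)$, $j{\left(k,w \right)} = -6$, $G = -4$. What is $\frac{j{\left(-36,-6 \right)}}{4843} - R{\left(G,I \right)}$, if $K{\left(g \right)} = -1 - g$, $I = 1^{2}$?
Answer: $\frac{33895}{4843} \approx 6.9988$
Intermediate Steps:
$I = 1$
$H{\left(d \right)} = -3$ ($H{\left(d \right)} = \left(-3\right) 1 = -3$)
$R{\left(h,n \right)} = -3 + h$ ($R{\left(h,n \right)} = h - 3 = -3 + h$)
$\frac{j{\left(-36,-6 \right)}}{4843} - R{\left(G,I \right)} = - \frac{6}{4843} - \left(-3 - 4\right) = \left(-6\right) \frac{1}{4843} - -7 = - \frac{6}{4843} + 7 = \frac{33895}{4843}$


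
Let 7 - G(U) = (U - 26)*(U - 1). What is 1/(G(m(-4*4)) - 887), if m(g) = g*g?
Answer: -1/59530 ≈ -1.6798e-5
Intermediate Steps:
m(g) = g²
G(U) = 7 - (-1 + U)*(-26 + U) (G(U) = 7 - (U - 26)*(U - 1) = 7 - (-26 + U)*(-1 + U) = 7 - (-1 + U)*(-26 + U))
1/(G(m(-4*4)) - 887) = 1/((-19 - ((-4*4)²)² + 27*(-4*4)²) - 887) = 1/((-19 - ((-16)²)² + 27*(-16)²) - 887) = 1/((-19 - 1*256² + 27*256) - 887) = 1/((-19 - 1*65536 + 6912) - 887) = 1/((-19 - 65536 + 6912) - 887) = 1/(-58643 - 887) = 1/(-59530) = -1/59530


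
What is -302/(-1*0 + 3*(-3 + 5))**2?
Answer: -151/18 ≈ -8.3889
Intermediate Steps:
-302/(-1*0 + 3*(-3 + 5))**2 = -302/(0 + 3*2)**2 = -302/(0 + 6)**2 = -302/(6**2) = -302/36 = -302*1/36 = -151/18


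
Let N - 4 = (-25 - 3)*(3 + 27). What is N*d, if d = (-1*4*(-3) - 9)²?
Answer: -7524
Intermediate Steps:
d = 9 (d = (-4*(-3) - 9)² = (12 - 9)² = 3² = 9)
N = -836 (N = 4 + (-25 - 3)*(3 + 27) = 4 - 28*30 = 4 - 840 = -836)
N*d = -836*9 = -7524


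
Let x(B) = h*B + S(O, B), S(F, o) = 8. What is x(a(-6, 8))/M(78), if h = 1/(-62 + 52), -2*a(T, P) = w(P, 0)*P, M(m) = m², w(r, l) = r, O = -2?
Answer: 14/7605 ≈ 0.0018409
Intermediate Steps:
a(T, P) = -P²/2 (a(T, P) = -P*P/2 = -P²/2)
h = -⅒ (h = 1/(-10) = -⅒ ≈ -0.10000)
x(B) = 8 - B/10 (x(B) = -B/10 + 8 = 8 - B/10)
x(a(-6, 8))/M(78) = (8 - (-1)*8²/20)/(78²) = (8 - (-1)*64/20)/6084 = (8 - ⅒*(-32))*(1/6084) = (8 + 16/5)*(1/6084) = (56/5)*(1/6084) = 14/7605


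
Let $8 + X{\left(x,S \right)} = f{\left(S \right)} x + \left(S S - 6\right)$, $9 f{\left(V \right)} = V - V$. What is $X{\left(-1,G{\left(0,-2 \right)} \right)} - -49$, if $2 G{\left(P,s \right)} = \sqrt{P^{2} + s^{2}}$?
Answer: $36$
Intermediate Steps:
$G{\left(P,s \right)} = \frac{\sqrt{P^{2} + s^{2}}}{2}$
$f{\left(V \right)} = 0$ ($f{\left(V \right)} = \frac{V - V}{9} = \frac{1}{9} \cdot 0 = 0$)
$X{\left(x,S \right)} = -14 + S^{2}$ ($X{\left(x,S \right)} = -8 + \left(0 x + \left(S S - 6\right)\right) = -8 + \left(0 + \left(S^{2} - 6\right)\right) = -8 + \left(0 + \left(-6 + S^{2}\right)\right) = -8 + \left(-6 + S^{2}\right) = -14 + S^{2}$)
$X{\left(-1,G{\left(0,-2 \right)} \right)} - -49 = \left(-14 + \left(\frac{\sqrt{0^{2} + \left(-2\right)^{2}}}{2}\right)^{2}\right) - -49 = \left(-14 + \left(\frac{\sqrt{0 + 4}}{2}\right)^{2}\right) + 49 = \left(-14 + \left(\frac{\sqrt{4}}{2}\right)^{2}\right) + 49 = \left(-14 + \left(\frac{1}{2} \cdot 2\right)^{2}\right) + 49 = \left(-14 + 1^{2}\right) + 49 = \left(-14 + 1\right) + 49 = -13 + 49 = 36$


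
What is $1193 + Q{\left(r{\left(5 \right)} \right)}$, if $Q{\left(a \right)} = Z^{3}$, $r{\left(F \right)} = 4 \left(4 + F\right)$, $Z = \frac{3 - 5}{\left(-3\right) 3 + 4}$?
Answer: $\frac{149133}{125} \approx 1193.1$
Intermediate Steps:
$Z = \frac{2}{5}$ ($Z = - \frac{2}{-9 + 4} = - \frac{2}{-5} = \left(-2\right) \left(- \frac{1}{5}\right) = \frac{2}{5} \approx 0.4$)
$r{\left(F \right)} = 16 + 4 F$
$Q{\left(a \right)} = \frac{8}{125}$ ($Q{\left(a \right)} = \left(\frac{2}{5}\right)^{3} = \frac{8}{125}$)
$1193 + Q{\left(r{\left(5 \right)} \right)} = 1193 + \frac{8}{125} = \frac{149133}{125}$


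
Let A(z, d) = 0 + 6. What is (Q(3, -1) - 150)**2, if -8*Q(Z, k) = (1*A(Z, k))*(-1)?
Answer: 356409/16 ≈ 22276.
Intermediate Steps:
A(z, d) = 6
Q(Z, k) = 3/4 (Q(Z, k) = -1*6*(-1)/8 = -3*(-1)/4 = -1/8*(-6) = 3/4)
(Q(3, -1) - 150)**2 = (3/4 - 150)**2 = (-597/4)**2 = 356409/16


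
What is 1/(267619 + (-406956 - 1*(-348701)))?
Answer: 1/209364 ≈ 4.7764e-6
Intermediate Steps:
1/(267619 + (-406956 - 1*(-348701))) = 1/(267619 + (-406956 + 348701)) = 1/(267619 - 58255) = 1/209364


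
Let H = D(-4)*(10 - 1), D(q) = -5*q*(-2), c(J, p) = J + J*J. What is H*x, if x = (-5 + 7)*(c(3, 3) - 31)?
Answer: 13680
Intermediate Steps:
c(J, p) = J + J²
x = -38 (x = (-5 + 7)*(3*(1 + 3) - 31) = 2*(3*4 - 31) = 2*(12 - 31) = 2*(-19) = -38)
D(q) = 10*q
H = -360 (H = (10*(-4))*(10 - 1) = -40*9 = -360)
H*x = -360*(-38) = 13680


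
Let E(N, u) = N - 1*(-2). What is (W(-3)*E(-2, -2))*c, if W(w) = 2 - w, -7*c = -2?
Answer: 0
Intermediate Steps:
E(N, u) = 2 + N (E(N, u) = N + 2 = 2 + N)
c = 2/7 (c = -⅐*(-2) = 2/7 ≈ 0.28571)
(W(-3)*E(-2, -2))*c = ((2 - 1*(-3))*(2 - 2))*(2/7) = ((2 + 3)*0)*(2/7) = (5*0)*(2/7) = 0*(2/7) = 0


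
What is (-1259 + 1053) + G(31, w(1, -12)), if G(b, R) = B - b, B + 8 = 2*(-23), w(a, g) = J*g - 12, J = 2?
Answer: -291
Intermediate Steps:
w(a, g) = -12 + 2*g (w(a, g) = 2*g - 12 = -12 + 2*g)
B = -54 (B = -8 + 2*(-23) = -8 - 46 = -54)
G(b, R) = -54 - b
(-1259 + 1053) + G(31, w(1, -12)) = (-1259 + 1053) + (-54 - 1*31) = -206 + (-54 - 31) = -206 - 85 = -291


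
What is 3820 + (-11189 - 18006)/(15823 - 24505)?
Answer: 33194435/8682 ≈ 3823.4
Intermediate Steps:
3820 + (-11189 - 18006)/(15823 - 24505) = 3820 - 29195/(-8682) = 3820 - 29195*(-1/8682) = 3820 + 29195/8682 = 33194435/8682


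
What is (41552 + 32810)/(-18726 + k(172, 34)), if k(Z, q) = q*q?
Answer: -37181/8785 ≈ -4.2323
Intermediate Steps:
k(Z, q) = q²
(41552 + 32810)/(-18726 + k(172, 34)) = (41552 + 32810)/(-18726 + 34²) = 74362/(-18726 + 1156) = 74362/(-17570) = 74362*(-1/17570) = -37181/8785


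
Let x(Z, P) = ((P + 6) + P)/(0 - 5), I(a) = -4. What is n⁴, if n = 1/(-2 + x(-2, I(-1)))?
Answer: 625/4096 ≈ 0.15259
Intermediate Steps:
x(Z, P) = -6/5 - 2*P/5 (x(Z, P) = ((6 + P) + P)/(-5) = (6 + 2*P)*(-⅕) = -6/5 - 2*P/5)
n = -5/8 (n = 1/(-2 + (-6/5 - ⅖*(-4))) = 1/(-2 + (-6/5 + 8/5)) = 1/(-2 + ⅖) = 1/(-8/5) = -5/8 ≈ -0.62500)
n⁴ = (-5/8)⁴ = 625/4096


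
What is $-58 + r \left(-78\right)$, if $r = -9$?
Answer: $644$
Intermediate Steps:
$-58 + r \left(-78\right) = -58 - -702 = -58 + 702 = 644$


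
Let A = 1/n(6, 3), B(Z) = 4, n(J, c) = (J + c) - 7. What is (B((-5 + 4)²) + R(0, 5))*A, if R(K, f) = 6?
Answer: 5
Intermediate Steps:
n(J, c) = -7 + J + c
A = ½ (A = 1/(-7 + 6 + 3) = 1/2 = ½ ≈ 0.50000)
(B((-5 + 4)²) + R(0, 5))*A = (4 + 6)*(½) = 10*(½) = 5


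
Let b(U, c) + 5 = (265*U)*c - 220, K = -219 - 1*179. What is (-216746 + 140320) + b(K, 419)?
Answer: -44268581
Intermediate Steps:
K = -398 (K = -219 - 179 = -398)
b(U, c) = -225 + 265*U*c (b(U, c) = -5 + ((265*U)*c - 220) = -5 + (265*U*c - 220) = -5 + (-220 + 265*U*c) = -225 + 265*U*c)
(-216746 + 140320) + b(K, 419) = (-216746 + 140320) + (-225 + 265*(-398)*419) = -76426 + (-225 - 44191930) = -76426 - 44192155 = -44268581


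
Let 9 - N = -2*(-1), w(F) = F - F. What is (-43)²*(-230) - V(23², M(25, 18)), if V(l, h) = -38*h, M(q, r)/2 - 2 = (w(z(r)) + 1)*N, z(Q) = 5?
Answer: -424586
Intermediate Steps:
w(F) = 0
N = 7 (N = 9 - (-2)*(-1) = 9 - 1*2 = 9 - 2 = 7)
M(q, r) = 18 (M(q, r) = 4 + 2*((0 + 1)*7) = 4 + 2*(1*7) = 4 + 2*7 = 4 + 14 = 18)
(-43)²*(-230) - V(23², M(25, 18)) = (-43)²*(-230) - (-38)*18 = 1849*(-230) - 1*(-684) = -425270 + 684 = -424586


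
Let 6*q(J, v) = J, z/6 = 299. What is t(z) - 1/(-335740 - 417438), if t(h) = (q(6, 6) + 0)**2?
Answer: 753179/753178 ≈ 1.0000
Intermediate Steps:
z = 1794 (z = 6*299 = 1794)
q(J, v) = J/6
t(h) = 1 (t(h) = ((1/6)*6 + 0)**2 = (1 + 0)**2 = 1**2 = 1)
t(z) - 1/(-335740 - 417438) = 1 - 1/(-335740 - 417438) = 1 - 1/(-753178) = 1 - 1*(-1/753178) = 1 + 1/753178 = 753179/753178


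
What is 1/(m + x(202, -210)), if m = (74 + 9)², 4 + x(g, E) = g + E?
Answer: 1/6877 ≈ 0.00014541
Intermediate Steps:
x(g, E) = -4 + E + g (x(g, E) = -4 + (g + E) = -4 + (E + g) = -4 + E + g)
m = 6889 (m = 83² = 6889)
1/(m + x(202, -210)) = 1/(6889 + (-4 - 210 + 202)) = 1/(6889 - 12) = 1/6877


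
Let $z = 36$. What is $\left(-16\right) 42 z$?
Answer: $-24192$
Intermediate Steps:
$\left(-16\right) 42 z = \left(-16\right) 42 \cdot 36 = \left(-672\right) 36 = -24192$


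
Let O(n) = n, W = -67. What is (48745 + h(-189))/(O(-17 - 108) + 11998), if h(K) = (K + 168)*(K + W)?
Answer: 54121/11873 ≈ 4.5583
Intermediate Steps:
h(K) = (-67 + K)*(168 + K) (h(K) = (K + 168)*(K - 67) = (168 + K)*(-67 + K) = (-67 + K)*(168 + K))
(48745 + h(-189))/(O(-17 - 108) + 11998) = (48745 + (-11256 + (-189)² + 101*(-189)))/((-17 - 108) + 11998) = (48745 + (-11256 + 35721 - 19089))/(-125 + 11998) = (48745 + 5376)/11873 = 54121*(1/11873) = 54121/11873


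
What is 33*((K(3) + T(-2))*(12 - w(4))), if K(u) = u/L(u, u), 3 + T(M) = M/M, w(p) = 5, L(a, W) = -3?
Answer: -693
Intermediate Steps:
T(M) = -2 (T(M) = -3 + M/M = -3 + 1 = -2)
K(u) = -u/3 (K(u) = u/(-3) = u*(-⅓) = -u/3)
33*((K(3) + T(-2))*(12 - w(4))) = 33*((-⅓*3 - 2)*(12 - 1*5)) = 33*((-1 - 2)*(12 - 5)) = 33*(-3*7) = 33*(-21) = -693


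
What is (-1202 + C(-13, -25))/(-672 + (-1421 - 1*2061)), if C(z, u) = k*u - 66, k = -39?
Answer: 293/4154 ≈ 0.070534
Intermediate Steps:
C(z, u) = -66 - 39*u (C(z, u) = -39*u - 66 = -66 - 39*u)
(-1202 + C(-13, -25))/(-672 + (-1421 - 1*2061)) = (-1202 + (-66 - 39*(-25)))/(-672 + (-1421 - 1*2061)) = (-1202 + (-66 + 975))/(-672 + (-1421 - 2061)) = (-1202 + 909)/(-672 - 3482) = -293/(-4154) = -293*(-1/4154) = 293/4154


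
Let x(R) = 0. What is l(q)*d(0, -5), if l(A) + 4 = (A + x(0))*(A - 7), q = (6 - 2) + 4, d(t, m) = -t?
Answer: 0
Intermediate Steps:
q = 8 (q = 4 + 4 = 8)
l(A) = -4 + A*(-7 + A) (l(A) = -4 + (A + 0)*(A - 7) = -4 + A*(-7 + A))
l(q)*d(0, -5) = (-4 + 8² - 7*8)*(-1*0) = (-4 + 64 - 56)*0 = 4*0 = 0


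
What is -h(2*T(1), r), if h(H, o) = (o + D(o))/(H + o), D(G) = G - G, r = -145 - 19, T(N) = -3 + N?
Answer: -41/42 ≈ -0.97619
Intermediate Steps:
r = -164
D(G) = 0
h(H, o) = o/(H + o) (h(H, o) = (o + 0)/(H + o) = o/(H + o))
-h(2*T(1), r) = -(-164)/(2*(-3 + 1) - 164) = -(-164)/(2*(-2) - 164) = -(-164)/(-4 - 164) = -(-164)/(-168) = -(-164)*(-1)/168 = -1*41/42 = -41/42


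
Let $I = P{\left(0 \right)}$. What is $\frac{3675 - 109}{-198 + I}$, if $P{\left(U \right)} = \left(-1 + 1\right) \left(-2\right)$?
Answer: $- \frac{1783}{99} \approx -18.01$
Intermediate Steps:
$P{\left(U \right)} = 0$ ($P{\left(U \right)} = 0 \left(-2\right) = 0$)
$I = 0$
$\frac{3675 - 109}{-198 + I} = \frac{3675 - 109}{-198 + 0} = \frac{3566}{-198} = 3566 \left(- \frac{1}{198}\right) = - \frac{1783}{99}$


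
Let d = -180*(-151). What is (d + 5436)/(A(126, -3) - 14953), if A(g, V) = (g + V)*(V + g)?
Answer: 4077/22 ≈ 185.32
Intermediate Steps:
d = 27180
A(g, V) = (V + g)² (A(g, V) = (V + g)*(V + g) = (V + g)²)
(d + 5436)/(A(126, -3) - 14953) = (27180 + 5436)/((-3 + 126)² - 14953) = 32616/(123² - 14953) = 32616/(15129 - 14953) = 32616/176 = 32616*(1/176) = 4077/22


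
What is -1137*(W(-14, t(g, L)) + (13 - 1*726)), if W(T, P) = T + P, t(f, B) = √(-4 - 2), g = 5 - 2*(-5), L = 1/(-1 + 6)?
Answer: 826599 - 1137*I*√6 ≈ 8.266e+5 - 2785.1*I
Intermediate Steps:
L = ⅕ (L = 1/5 = ⅕ ≈ 0.20000)
g = 15 (g = 5 + 10 = 15)
t(f, B) = I*√6 (t(f, B) = √(-6) = I*√6)
W(T, P) = P + T
-1137*(W(-14, t(g, L)) + (13 - 1*726)) = -1137*((I*√6 - 14) + (13 - 1*726)) = -1137*((-14 + I*√6) + (13 - 726)) = -1137*((-14 + I*√6) - 713) = -1137*(-727 + I*√6) = 826599 - 1137*I*√6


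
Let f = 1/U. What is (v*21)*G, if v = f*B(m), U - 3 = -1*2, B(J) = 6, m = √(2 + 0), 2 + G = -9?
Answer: -1386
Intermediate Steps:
G = -11 (G = -2 - 9 = -11)
m = √2 ≈ 1.4142
U = 1 (U = 3 - 1*2 = 3 - 2 = 1)
f = 1 (f = 1/1 = 1)
v = 6 (v = 1*6 = 6)
(v*21)*G = (6*21)*(-11) = 126*(-11) = -1386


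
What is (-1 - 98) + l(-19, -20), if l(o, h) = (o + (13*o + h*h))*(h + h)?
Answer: -5459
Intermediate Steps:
l(o, h) = 2*h*(h**2 + 14*o) (l(o, h) = (o + (13*o + h**2))*(2*h) = (o + (h**2 + 13*o))*(2*h) = (h**2 + 14*o)*(2*h) = 2*h*(h**2 + 14*o))
(-1 - 98) + l(-19, -20) = (-1 - 98) + 2*(-20)*((-20)**2 + 14*(-19)) = -99 + 2*(-20)*(400 - 266) = -99 + 2*(-20)*134 = -99 - 5360 = -5459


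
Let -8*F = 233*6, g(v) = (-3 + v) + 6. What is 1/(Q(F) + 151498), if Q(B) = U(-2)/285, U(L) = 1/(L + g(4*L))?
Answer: 1995/302238509 ≈ 6.6007e-6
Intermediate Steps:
g(v) = 3 + v
U(L) = 1/(3 + 5*L) (U(L) = 1/(L + (3 + 4*L)) = 1/(3 + 5*L))
F = -699/4 (F = -233*6/8 = -⅛*1398 = -699/4 ≈ -174.75)
Q(B) = -1/1995 (Q(B) = 1/((3 + 5*(-2))*285) = (1/285)/(3 - 10) = (1/285)/(-7) = -⅐*1/285 = -1/1995)
1/(Q(F) + 151498) = 1/(-1/1995 + 151498) = 1/(302238509/1995) = 1995/302238509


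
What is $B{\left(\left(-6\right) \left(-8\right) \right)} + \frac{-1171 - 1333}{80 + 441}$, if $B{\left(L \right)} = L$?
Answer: $\frac{22504}{521} \approx 43.194$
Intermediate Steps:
$B{\left(\left(-6\right) \left(-8\right) \right)} + \frac{-1171 - 1333}{80 + 441} = \left(-6\right) \left(-8\right) + \frac{-1171 - 1333}{80 + 441} = 48 - \frac{2504}{521} = \frac{22504}{521}$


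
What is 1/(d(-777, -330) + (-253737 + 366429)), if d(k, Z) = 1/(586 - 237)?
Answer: 349/39329509 ≈ 8.8737e-6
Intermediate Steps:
d(k, Z) = 1/349
1/(d(-777, -330) + (-253737 + 366429)) = 1/(1/349 + (-253737 + 366429)) = 1/(1/349 + 112692) = 1/(39329509/349) = 349/39329509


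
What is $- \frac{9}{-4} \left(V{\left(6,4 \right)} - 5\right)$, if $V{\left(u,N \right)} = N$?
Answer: $- \frac{9}{4} \approx -2.25$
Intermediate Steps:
$- \frac{9}{-4} \left(V{\left(6,4 \right)} - 5\right) = - \frac{9}{-4} \left(4 - 5\right) = \left(-9\right) \left(- \frac{1}{4}\right) \left(-1\right) = \frac{9}{4} \left(-1\right) = - \frac{9}{4}$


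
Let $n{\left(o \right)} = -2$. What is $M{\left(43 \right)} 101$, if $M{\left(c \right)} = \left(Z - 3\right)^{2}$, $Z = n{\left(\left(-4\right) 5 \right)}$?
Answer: $2525$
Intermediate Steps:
$Z = -2$
$M{\left(c \right)} = 25$ ($M{\left(c \right)} = \left(-2 - 3\right)^{2} = \left(-5\right)^{2} = 25$)
$M{\left(43 \right)} 101 = 25 \cdot 101 = 2525$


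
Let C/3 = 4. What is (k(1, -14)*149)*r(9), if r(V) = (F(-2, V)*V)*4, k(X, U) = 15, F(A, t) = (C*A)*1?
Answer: -1931040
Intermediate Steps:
C = 12 (C = 3*4 = 12)
F(A, t) = 12*A (F(A, t) = (12*A)*1 = 12*A)
r(V) = -96*V (r(V) = ((12*(-2))*V)*4 = -24*V*4 = -96*V)
(k(1, -14)*149)*r(9) = (15*149)*(-96*9) = 2235*(-864) = -1931040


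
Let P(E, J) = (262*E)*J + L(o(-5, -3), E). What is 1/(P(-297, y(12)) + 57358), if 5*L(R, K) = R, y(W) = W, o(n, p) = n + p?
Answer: -5/4382058 ≈ -1.1410e-6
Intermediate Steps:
L(R, K) = R/5
P(E, J) = -8/5 + 262*E*J (P(E, J) = (262*E)*J + (-5 - 3)/5 = 262*E*J + (1/5)*(-8) = 262*E*J - 8/5 = -8/5 + 262*E*J)
1/(P(-297, y(12)) + 57358) = 1/((-8/5 + 262*(-297)*12) + 57358) = 1/((-8/5 - 933768) + 57358) = 1/(-4668848/5 + 57358) = 1/(-4382058/5) = -5/4382058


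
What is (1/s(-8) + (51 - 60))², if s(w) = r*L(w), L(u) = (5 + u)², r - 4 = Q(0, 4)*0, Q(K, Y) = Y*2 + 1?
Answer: 104329/1296 ≈ 80.501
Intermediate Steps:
Q(K, Y) = 1 + 2*Y (Q(K, Y) = 2*Y + 1 = 1 + 2*Y)
r = 4 (r = 4 + (1 + 2*4)*0 = 4 + (1 + 8)*0 = 4 + 9*0 = 4 + 0 = 4)
s(w) = 4*(5 + w)²
(1/s(-8) + (51 - 60))² = (1/(4*(5 - 8)²) + (51 - 60))² = (1/(4*(-3)²) - 9)² = (1/(4*9) - 9)² = (1/36 - 9)² = (-323/36)² = 104329/1296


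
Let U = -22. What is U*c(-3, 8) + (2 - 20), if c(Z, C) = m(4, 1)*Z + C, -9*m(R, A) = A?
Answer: -604/3 ≈ -201.33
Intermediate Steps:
m(R, A) = -A/9
c(Z, C) = C - Z/9 (c(Z, C) = (-1/9*1)*Z + C = -Z/9 + C = C - Z/9)
U*c(-3, 8) + (2 - 20) = -22*(8 - 1/9*(-3)) + (2 - 20) = -22*(8 + 1/3) - 18 = -22*25/3 - 18 = -550/3 - 18 = -604/3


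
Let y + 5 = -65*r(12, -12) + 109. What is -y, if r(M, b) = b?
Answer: -884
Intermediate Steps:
y = 884 (y = -5 + (-65*(-12) + 109) = -5 + (780 + 109) = -5 + 889 = 884)
-y = -1*884 = -884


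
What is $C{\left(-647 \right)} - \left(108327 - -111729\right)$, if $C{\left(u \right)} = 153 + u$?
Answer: $-220550$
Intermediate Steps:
$C{\left(-647 \right)} - \left(108327 - -111729\right) = \left(153 - 647\right) - \left(108327 - -111729\right) = -494 - \left(108327 + 111729\right) = -494 - 220056 = -220550$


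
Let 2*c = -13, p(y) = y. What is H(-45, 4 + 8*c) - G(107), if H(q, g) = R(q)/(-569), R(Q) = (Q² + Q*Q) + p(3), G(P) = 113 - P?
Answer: -7467/569 ≈ -13.123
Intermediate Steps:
c = -13/2 (c = (½)*(-13) = -13/2 ≈ -6.5000)
R(Q) = 3 + 2*Q² (R(Q) = (Q² + Q*Q) + 3 = (Q² + Q²) + 3 = 2*Q² + 3 = 3 + 2*Q²)
H(q, g) = -3/569 - 2*q²/569 (H(q, g) = (3 + 2*q²)/(-569) = (3 + 2*q²)*(-1/569) = -3/569 - 2*q²/569)
H(-45, 4 + 8*c) - G(107) = (-3/569 - 2/569*(-45)²) - (113 - 1*107) = (-3/569 - 2/569*2025) - (113 - 107) = (-3/569 - 4050/569) - 1*6 = -4053/569 - 6 = -7467/569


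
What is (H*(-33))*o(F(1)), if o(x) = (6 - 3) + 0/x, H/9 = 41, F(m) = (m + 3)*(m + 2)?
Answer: -36531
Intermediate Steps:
F(m) = (2 + m)*(3 + m) (F(m) = (3 + m)*(2 + m) = (2 + m)*(3 + m))
H = 369 (H = 9*41 = 369)
o(x) = 3 (o(x) = 3 + 0 = 3)
(H*(-33))*o(F(1)) = (369*(-33))*3 = -12177*3 = -36531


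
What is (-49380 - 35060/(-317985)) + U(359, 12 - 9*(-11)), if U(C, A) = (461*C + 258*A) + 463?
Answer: 9235563352/63597 ≈ 1.4522e+5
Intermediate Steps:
U(C, A) = 463 + 258*A + 461*C (U(C, A) = (258*A + 461*C) + 463 = 463 + 258*A + 461*C)
(-49380 - 35060/(-317985)) + U(359, 12 - 9*(-11)) = (-49380 - 35060/(-317985)) + (463 + 258*(12 - 9*(-11)) + 461*359) = (-49380 - 35060*(-1/317985)) + (463 + 258*(12 + 99) + 165499) = (-49380 + 7012/63597) + (463 + 258*111 + 165499) = -3140412848/63597 + (463 + 28638 + 165499) = -3140412848/63597 + 194600 = 9235563352/63597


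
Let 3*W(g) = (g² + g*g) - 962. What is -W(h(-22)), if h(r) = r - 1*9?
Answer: -320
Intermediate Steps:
h(r) = -9 + r (h(r) = r - 9 = -9 + r)
W(g) = -962/3 + 2*g²/3 (W(g) = ((g² + g*g) - 962)/3 = ((g² + g²) - 962)/3 = (2*g² - 962)/3 = (-962 + 2*g²)/3 = -962/3 + 2*g²/3)
-W(h(-22)) = -(-962/3 + 2*(-9 - 22)²/3) = -(-962/3 + (⅔)*(-31)²) = -(-962/3 + (⅔)*961) = -(-962/3 + 1922/3) = -1*320 = -320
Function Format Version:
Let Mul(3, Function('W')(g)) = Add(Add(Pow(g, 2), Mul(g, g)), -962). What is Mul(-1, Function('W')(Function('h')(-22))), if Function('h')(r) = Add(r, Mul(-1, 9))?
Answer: -320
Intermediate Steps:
Function('h')(r) = Add(-9, r) (Function('h')(r) = Add(r, -9) = Add(-9, r))
Function('W')(g) = Add(Rational(-962, 3), Mul(Rational(2, 3), Pow(g, 2))) (Function('W')(g) = Mul(Rational(1, 3), Add(Add(Pow(g, 2), Mul(g, g)), -962)) = Mul(Rational(1, 3), Add(Add(Pow(g, 2), Pow(g, 2)), -962)) = Mul(Rational(1, 3), Add(Mul(2, Pow(g, 2)), -962)) = Mul(Rational(1, 3), Add(-962, Mul(2, Pow(g, 2)))) = Add(Rational(-962, 3), Mul(Rational(2, 3), Pow(g, 2))))
Mul(-1, Function('W')(Function('h')(-22))) = Mul(-1, Add(Rational(-962, 3), Mul(Rational(2, 3), Pow(Add(-9, -22), 2)))) = Mul(-1, Add(Rational(-962, 3), Mul(Rational(2, 3), Pow(-31, 2)))) = Mul(-1, Add(Rational(-962, 3), Mul(Rational(2, 3), 961))) = Mul(-1, Add(Rational(-962, 3), Rational(1922, 3))) = Mul(-1, 320) = -320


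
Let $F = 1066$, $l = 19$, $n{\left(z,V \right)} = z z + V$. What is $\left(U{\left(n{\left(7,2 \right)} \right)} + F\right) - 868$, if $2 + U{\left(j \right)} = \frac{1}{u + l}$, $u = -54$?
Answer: $\frac{6859}{35} \approx 195.97$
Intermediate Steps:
$n{\left(z,V \right)} = V + z^{2}$ ($n{\left(z,V \right)} = z^{2} + V = V + z^{2}$)
$U{\left(j \right)} = - \frac{71}{35}$ ($U{\left(j \right)} = -2 + \frac{1}{-54 + 19} = -2 + \frac{1}{-35} = -2 - \frac{1}{35} = - \frac{71}{35}$)
$\left(U{\left(n{\left(7,2 \right)} \right)} + F\right) - 868 = \left(- \frac{71}{35} + 1066\right) - 868 = \frac{37239}{35} - 868 = \frac{6859}{35}$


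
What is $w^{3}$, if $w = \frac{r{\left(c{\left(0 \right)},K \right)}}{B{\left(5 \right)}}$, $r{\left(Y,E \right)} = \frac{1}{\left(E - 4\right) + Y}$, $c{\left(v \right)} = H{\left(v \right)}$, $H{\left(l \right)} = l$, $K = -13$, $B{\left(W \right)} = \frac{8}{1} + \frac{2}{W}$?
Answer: $- \frac{125}{363994344} \approx -3.4341 \cdot 10^{-7}$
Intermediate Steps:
$B{\left(W \right)} = 8 + \frac{2}{W}$ ($B{\left(W \right)} = 8 \cdot 1 + \frac{2}{W} = 8 + \frac{2}{W}$)
$c{\left(v \right)} = v$
$r{\left(Y,E \right)} = \frac{1}{-4 + E + Y}$ ($r{\left(Y,E \right)} = \frac{1}{\left(-4 + E\right) + Y} = \frac{1}{-4 + E + Y}$)
$w = - \frac{5}{714}$ ($w = \frac{1}{\left(-4 - 13 + 0\right) \left(8 + \frac{2}{5}\right)} = \frac{1}{\left(-17\right) \left(8 + 2 \cdot \frac{1}{5}\right)} = - \frac{1}{17 \left(8 + \frac{2}{5}\right)} = - \frac{1}{17 \cdot \frac{42}{5}} = \left(- \frac{1}{17}\right) \frac{5}{42} = - \frac{5}{714} \approx -0.0070028$)
$w^{3} = \left(- \frac{5}{714}\right)^{3} = - \frac{125}{363994344}$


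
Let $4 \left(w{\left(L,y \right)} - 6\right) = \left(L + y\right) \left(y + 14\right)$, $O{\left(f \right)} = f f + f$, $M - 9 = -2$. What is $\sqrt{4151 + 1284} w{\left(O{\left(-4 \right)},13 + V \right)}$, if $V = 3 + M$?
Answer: $\frac{1319 \sqrt{5435}}{4} \approx 24310.0$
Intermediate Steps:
$M = 7$ ($M = 9 - 2 = 7$)
$O{\left(f \right)} = f + f^{2}$ ($O{\left(f \right)} = f^{2} + f = f + f^{2}$)
$V = 10$ ($V = 3 + 7 = 10$)
$w{\left(L,y \right)} = 6 + \frac{\left(14 + y\right) \left(L + y\right)}{4}$ ($w{\left(L,y \right)} = 6 + \frac{\left(L + y\right) \left(y + 14\right)}{4} = 6 + \frac{\left(L + y\right) \left(14 + y\right)}{4} = 6 + \frac{\left(14 + y\right) \left(L + y\right)}{4}$)
$\sqrt{4151 + 1284} w{\left(O{\left(-4 \right)},13 + V \right)} = \sqrt{4151 + 1284} \left(6 + \frac{\left(13 + 10\right)^{2}}{4} + \frac{7 \left(- 4 \left(1 - 4\right)\right)}{2} + \frac{7 \left(13 + 10\right)}{2} + \frac{- 4 \left(1 - 4\right) \left(13 + 10\right)}{4}\right) = \sqrt{5435} \left(6 + \frac{23^{2}}{4} + \frac{7 \left(\left(-4\right) \left(-3\right)\right)}{2} + \frac{7}{2} \cdot 23 + \frac{1}{4} \left(\left(-4\right) \left(-3\right)\right) 23\right) = \sqrt{5435} \left(6 + \frac{1}{4} \cdot 529 + \frac{7}{2} \cdot 12 + \frac{161}{2} + \frac{1}{4} \cdot 12 \cdot 23\right) = \sqrt{5435} \left(6 + \frac{529}{4} + 42 + \frac{161}{2} + 69\right) = \sqrt{5435} \cdot \frac{1319}{4} = \frac{1319 \sqrt{5435}}{4}$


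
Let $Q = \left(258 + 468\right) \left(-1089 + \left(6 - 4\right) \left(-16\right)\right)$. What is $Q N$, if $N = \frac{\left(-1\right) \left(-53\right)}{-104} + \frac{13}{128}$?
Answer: $\frac{276300717}{832} \approx 3.3209 \cdot 10^{5}$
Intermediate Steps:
$Q = -813846$ ($Q = 726 \left(-1089 + 2 \left(-16\right)\right) = 726 \left(-1089 - 32\right) = 726 \left(-1121\right) = -813846$)
$N = - \frac{679}{1664}$ ($N = 53 \left(- \frac{1}{104}\right) + 13 \cdot \frac{1}{128} = - \frac{53}{104} + \frac{13}{128} = - \frac{679}{1664} \approx -0.40805$)
$Q N = \left(-813846\right) \left(- \frac{679}{1664}\right) = \frac{276300717}{832}$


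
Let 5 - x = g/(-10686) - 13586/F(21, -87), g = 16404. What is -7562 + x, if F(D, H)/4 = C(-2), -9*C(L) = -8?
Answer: -106415531/28496 ≈ -3734.4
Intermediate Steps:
C(L) = 8/9 (C(L) = -⅑*(-8) = 8/9)
F(D, H) = 32/9 (F(D, H) = 4*(8/9) = 32/9)
x = 109071221/28496 (x = 5 - (16404/(-10686) - 13586/32/9) = 5 - (16404*(-1/10686) - 13586*9/32) = 5 - (-2734/1781 - 61137/16) = 5 - 1*(-108928741/28496) = 5 + 108928741/28496 = 109071221/28496 ≈ 3827.6)
-7562 + x = -7562 + 109071221/28496 = -106415531/28496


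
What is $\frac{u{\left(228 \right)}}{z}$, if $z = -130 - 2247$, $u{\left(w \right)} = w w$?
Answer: $- \frac{51984}{2377} \approx -21.87$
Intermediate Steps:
$u{\left(w \right)} = w^{2}$
$z = -2377$ ($z = -130 - 2247 = -2377$)
$\frac{u{\left(228 \right)}}{z} = \frac{228^{2}}{-2377} = 51984 \left(- \frac{1}{2377}\right) = - \frac{51984}{2377}$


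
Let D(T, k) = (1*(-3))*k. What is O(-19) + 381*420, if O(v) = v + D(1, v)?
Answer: 160058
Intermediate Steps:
D(T, k) = -3*k
O(v) = -2*v (O(v) = v - 3*v = -2*v)
O(-19) + 381*420 = -2*(-19) + 381*420 = 38 + 160020 = 160058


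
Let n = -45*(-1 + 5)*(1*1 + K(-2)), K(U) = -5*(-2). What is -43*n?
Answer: 85140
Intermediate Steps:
K(U) = 10
n = -1980 (n = -45*(-1 + 5)*(1*1 + 10) = -180*(1 + 10) = -180*11 = -45*44 = -1980)
-43*n = -43*(-1980) = 85140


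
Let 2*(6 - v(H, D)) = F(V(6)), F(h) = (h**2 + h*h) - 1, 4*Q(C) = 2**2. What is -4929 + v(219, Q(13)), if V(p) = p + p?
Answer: -10133/2 ≈ -5066.5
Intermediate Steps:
V(p) = 2*p
Q(C) = 1 (Q(C) = (1/4)*2**2 = (1/4)*4 = 1)
F(h) = -1 + 2*h**2 (F(h) = (h**2 + h**2) - 1 = 2*h**2 - 1 = -1 + 2*h**2)
v(H, D) = -275/2 (v(H, D) = 6 - (-1 + 2*(2*6)**2)/2 = 6 - (-1 + 2*12**2)/2 = 6 - (-1 + 2*144)/2 = 6 - (-1 + 288)/2 = 6 - 1/2*287 = 6 - 287/2 = -275/2)
-4929 + v(219, Q(13)) = -4929 - 275/2 = -10133/2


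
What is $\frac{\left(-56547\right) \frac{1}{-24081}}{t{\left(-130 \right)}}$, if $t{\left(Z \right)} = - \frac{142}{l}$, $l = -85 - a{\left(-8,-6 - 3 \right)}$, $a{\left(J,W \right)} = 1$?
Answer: $\frac{810507}{569917} \approx 1.4221$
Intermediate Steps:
$l = -86$ ($l = -85 - 1 = -86$)
$t{\left(Z \right)} = \frac{71}{43}$ ($t{\left(Z \right)} = - \frac{142}{-86} = \left(-142\right) \left(- \frac{1}{86}\right) = \frac{71}{43}$)
$\frac{\left(-56547\right) \frac{1}{-24081}}{t{\left(-130 \right)}} = \frac{\left(-56547\right) \frac{1}{-24081}}{\frac{71}{43}} = \left(-56547\right) \left(- \frac{1}{24081}\right) \frac{43}{71} = \frac{18849}{8027} \cdot \frac{43}{71} = \frac{810507}{569917}$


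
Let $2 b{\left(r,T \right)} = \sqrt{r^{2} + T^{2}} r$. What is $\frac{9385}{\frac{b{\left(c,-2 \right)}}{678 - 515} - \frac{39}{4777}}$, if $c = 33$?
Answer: $\frac{61939553546260}{9053878976379} + \frac{767989079800690 \sqrt{1093}}{9053878976379} \approx 2811.2$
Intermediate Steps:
$b{\left(r,T \right)} = \frac{r \sqrt{T^{2} + r^{2}}}{2}$ ($b{\left(r,T \right)} = \frac{\sqrt{r^{2} + T^{2}} r}{2} = \frac{\sqrt{T^{2} + r^{2}} r}{2} = \frac{r \sqrt{T^{2} + r^{2}}}{2}$)
$\frac{9385}{\frac{b{\left(c,-2 \right)}}{678 - 515} - \frac{39}{4777}} = \frac{9385}{\frac{\frac{1}{2} \cdot 33 \sqrt{\left(-2\right)^{2} + 33^{2}}}{678 - 515} - \frac{39}{4777}} = \frac{9385}{\frac{\frac{1}{2} \cdot 33 \sqrt{4 + 1089}}{163} - \frac{39}{4777}} = \frac{9385}{\frac{1}{2} \cdot 33 \sqrt{1093} \cdot \frac{1}{163} - \frac{39}{4777}} = \frac{9385}{\frac{33 \sqrt{1093}}{2} \cdot \frac{1}{163} - \frac{39}{4777}} = \frac{9385}{\frac{33 \sqrt{1093}}{326} - \frac{39}{4777}} = \frac{9385}{- \frac{39}{4777} + \frac{33 \sqrt{1093}}{326}}$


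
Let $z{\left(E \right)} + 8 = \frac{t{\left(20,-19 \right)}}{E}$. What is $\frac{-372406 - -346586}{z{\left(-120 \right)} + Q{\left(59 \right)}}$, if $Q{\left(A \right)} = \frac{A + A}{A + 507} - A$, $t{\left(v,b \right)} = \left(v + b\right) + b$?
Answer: $\frac{146141200}{377191} \approx 387.45$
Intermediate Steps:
$t{\left(v,b \right)} = v + 2 b$ ($t{\left(v,b \right)} = \left(b + v\right) + b = v + 2 b$)
$Q{\left(A \right)} = - A + \frac{2 A}{507 + A}$ ($Q{\left(A \right)} = \frac{2 A}{507 + A} - A = - A + \frac{2 A}{507 + A}$)
$z{\left(E \right)} = -8 - \frac{18}{E}$ ($z{\left(E \right)} = -8 + \frac{20 + 2 \left(-19\right)}{E} = -8 + \frac{20 - 38}{E} = -8 - \frac{18}{E}$)
$\frac{-372406 - -346586}{z{\left(-120 \right)} + Q{\left(59 \right)}} = \frac{-372406 - -346586}{\left(-8 - \frac{18}{-120}\right) - \frac{59 \left(505 + 59\right)}{507 + 59}} = \frac{-372406 + 346586}{\left(-8 - - \frac{3}{20}\right) - 59 \cdot \frac{1}{566} \cdot 564} = - \frac{25820}{\left(-8 + \frac{3}{20}\right) - 59 \cdot \frac{1}{566} \cdot 564} = - \frac{25820}{- \frac{157}{20} - \frac{16638}{283}} = - \frac{25820}{- \frac{377191}{5660}} = \left(-25820\right) \left(- \frac{5660}{377191}\right) = \frac{146141200}{377191}$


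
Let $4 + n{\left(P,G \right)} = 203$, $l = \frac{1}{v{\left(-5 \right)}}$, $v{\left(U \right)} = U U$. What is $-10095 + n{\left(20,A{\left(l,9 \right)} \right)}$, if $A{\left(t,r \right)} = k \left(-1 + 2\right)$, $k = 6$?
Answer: $-9896$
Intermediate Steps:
$v{\left(U \right)} = U^{2}$
$l = \frac{1}{25}$ ($l = \frac{1}{\left(-5\right)^{2}} = \frac{1}{25} \approx 0.04$)
$A{\left(t,r \right)} = 6$ ($A{\left(t,r \right)} = 6 \left(-1 + 2\right) = 6 \cdot 1 = 6$)
$n{\left(P,G \right)} = 199$ ($n{\left(P,G \right)} = -4 + 203 = 199$)
$-10095 + n{\left(20,A{\left(l,9 \right)} \right)} = -10095 + 199 = -9896$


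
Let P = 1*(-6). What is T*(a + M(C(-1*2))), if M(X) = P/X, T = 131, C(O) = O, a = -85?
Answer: -10742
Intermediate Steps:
P = -6
M(X) = -6/X
T*(a + M(C(-1*2))) = 131*(-85 - 6/((-1*2))) = 131*(-85 - 6/(-2)) = 131*(-85 - 6*(-½)) = 131*(-85 + 3) = 131*(-82) = -10742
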